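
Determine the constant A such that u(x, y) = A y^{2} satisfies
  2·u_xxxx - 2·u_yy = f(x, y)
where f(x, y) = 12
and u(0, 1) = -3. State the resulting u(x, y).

Substitute the ansatz u = A y^{2} into the left-hand side.
Derivatives of the ansatz:
  u_xxxx = 0
  u_yy = 2 A
Term by term:
  2·u_xxxx = 0
  -2·u_yy = - 4 A
So the left-hand side equals
  - 4 A
This must equal f(x, y) = 12 identically.
Matching coefficients of the independent functions:
  [constant term]:  - 4 A = 12
Solving: A = -3.
Check against the point condition:
  u(0, 1) = -3  ⟹  A = -3  ✓
Hence u(x, y) = - 3 y^{2}.

Answer: u(x, y) = - 3 y^{2}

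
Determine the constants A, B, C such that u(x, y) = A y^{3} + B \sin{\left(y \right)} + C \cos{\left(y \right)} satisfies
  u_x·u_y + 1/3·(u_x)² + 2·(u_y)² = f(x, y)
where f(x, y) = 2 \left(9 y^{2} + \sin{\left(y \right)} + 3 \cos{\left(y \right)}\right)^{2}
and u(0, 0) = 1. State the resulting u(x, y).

Substitute the ansatz u = A y^{3} + B \sin{\left(y \right)} + C \cos{\left(y \right)} into the left-hand side.
Derivatives of the ansatz:
  u_x = 0
  u_y = 3 A y^{2} + B \cos{\left(y \right)} - C \sin{\left(y \right)}
Term by term:
  u_x·u_y = 0
  1/3·(u_x)² = 0
  2·(u_y)² = 18 A^{2} y^{4} + 12 A B y^{2} \cos{\left(y \right)} - 12 A C y^{2} \sin{\left(y \right)} + 2 B^{2} \cos^{2}{\left(y \right)} - 4 B C \sin{\left(y \right)} \cos{\left(y \right)} + 2 C^{2} \sin^{2}{\left(y \right)}
So the left-hand side equals
  18 A^{2} y^{4} + 12 A B y^{2} \cos{\left(y \right)} - 12 A C y^{2} \sin{\left(y \right)} + 2 B^{2} \cos^{2}{\left(y \right)} - 4 B C \sin{\left(y \right)} \cos{\left(y \right)} + 2 C^{2} \sin^{2}{\left(y \right)}
This must equal f(x, y) identically; expanded, f = 162 y^{4} + 36 y^{2} \sin{\left(y \right)} + 108 y^{2} \cos{\left(y \right)} + 2 \sin^{2}{\left(y \right)} + 12 \sin{\left(y \right)} \cos{\left(y \right)} + 18 \cos^{2}{\left(y \right)}.
Matching coefficients of the independent functions:
  [y^{4}]:  18 A^{2} = 162
  [y^{2} \sin{\left(y \right)}]:  - 12 A C = 36
  [y^{2} \cos{\left(y \right)}]:  12 A B = 108
  [\sin{\left(y \right)} \cos{\left(y \right)}]:  - 4 B C = 12
  [\sin^{2}{\left(y \right)}]:  2 C^{2} = 2
  [\cos^{2}{\left(y \right)}]:  2 B^{2} = 18
These equations allow (A, B, C) = (-3, -3, 1) or (3, 3, -1).
Impose the point condition(s):
  u(0, 0) = 1  ⟹  C = 1
Only A = -3, B = -3, C = 1 satisfies everything.
Hence u(x, y) = - 3 y^{3} - 3 \sin{\left(y \right)} + \cos{\left(y \right)}.

Answer: u(x, y) = - 3 y^{3} - 3 \sin{\left(y \right)} + \cos{\left(y \right)}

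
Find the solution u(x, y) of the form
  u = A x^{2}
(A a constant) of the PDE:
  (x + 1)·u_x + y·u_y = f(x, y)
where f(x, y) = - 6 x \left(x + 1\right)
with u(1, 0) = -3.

Substitute the ansatz u = A x^{2} into the left-hand side.
Derivatives of the ansatz:
  u_x = 2 A x
  u_y = 0
Term by term:
  (x + 1)·u_x = 2 A x^{2} + 2 A x
  y·u_y = 0
So the left-hand side equals
  2 A x^{2} + 2 A x
This must equal f(x, y) identically; expanded, f = - 6 x^{2} - 6 x.
Matching coefficients of the independent functions:
  [x, x^{2}]:  2 A = -6
Solving: A = -3.
Check against the point condition:
  u(1, 0) = -3  ⟹  A = -3  ✓
Hence u(x, y) = - 3 x^{2}.

Answer: u(x, y) = - 3 x^{2}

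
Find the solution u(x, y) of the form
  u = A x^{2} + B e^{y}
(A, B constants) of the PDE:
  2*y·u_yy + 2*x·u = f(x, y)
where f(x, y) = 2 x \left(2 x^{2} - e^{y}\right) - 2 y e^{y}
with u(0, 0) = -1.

Substitute the ansatz u = A x^{2} + B e^{y} into the left-hand side.
Derivatives of the ansatz:
  u_yy = B e^{y}
Term by term:
  2*y·u_yy = 2 B y e^{y}
  2*x·u = 2 A x^{3} + 2 B x e^{y}
So the left-hand side equals
  2 A x^{3} + 2 B x e^{y} + 2 B y e^{y}
This must equal f(x, y) identically; expanded, f = 4 x^{3} - 2 x e^{y} - 2 y e^{y}.
Matching coefficients of the independent functions:
  [x^{3}]:  2 A = 4
  [x e^{y}, y e^{y}]:  2 B = -2
Solving: A = 2, B = -1.
Check against the point condition:
  u(0, 0) = -1  ⟹  B = -1  ✓
Hence u(x, y) = 2 x^{2} - e^{y}.

Answer: u(x, y) = 2 x^{2} - e^{y}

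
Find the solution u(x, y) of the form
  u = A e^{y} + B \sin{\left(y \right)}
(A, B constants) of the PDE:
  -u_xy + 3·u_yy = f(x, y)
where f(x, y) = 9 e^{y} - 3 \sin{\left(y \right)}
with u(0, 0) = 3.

Answer: u(x, y) = 3 e^{y} + \sin{\left(y \right)}

Derivation:
Substitute the ansatz u = A e^{y} + B \sin{\left(y \right)} into the left-hand side.
Derivatives of the ansatz:
  u_xy = 0
  u_yy = A e^{y} - B \sin{\left(y \right)}
Term by term:
  -u_xy = 0
  3·u_yy = 3 A e^{y} - 3 B \sin{\left(y \right)}
So the left-hand side equals
  3 A e^{y} - 3 B \sin{\left(y \right)}
This must equal f(x, y) = 9 e^{y} - 3 \sin{\left(y \right)} identically.
Matching coefficients of the independent functions:
  [e^{y}]:  3 A = 9
  [\sin{\left(y \right)}]:  - 3 B = -3
Solving: A = 3, B = 1.
Check against the point condition:
  u(0, 0) = 3  ⟹  A = 3  ✓
Hence u(x, y) = 3 e^{y} + \sin{\left(y \right)}.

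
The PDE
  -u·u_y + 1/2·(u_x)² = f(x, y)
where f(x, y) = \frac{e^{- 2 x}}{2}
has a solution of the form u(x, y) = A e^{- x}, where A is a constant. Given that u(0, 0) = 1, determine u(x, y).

Substitute the ansatz u = A e^{- x} into the left-hand side.
Derivatives of the ansatz:
  u_y = 0
  u_x = - A e^{- x}
Term by term:
  -u·u_y = 0
  1/2·(u_x)² = \frac{A^{2} e^{- 2 x}}{2}
So the left-hand side equals
  \frac{A^{2} e^{- 2 x}}{2}
This must equal f(x, y) = \frac{e^{- 2 x}}{2} identically.
Matching coefficients of the independent functions:
  [e^{- 2 x}]:  \frac{A^{2}}{2} = \frac{1}{2}
These equations allow (A) = (-1) or (1).
Impose the point condition(s):
  u(0, 0) = 1  ⟹  A = 1
Only A = 1 satisfies everything.
Hence u(x, y) = e^{- x}.

Answer: u(x, y) = e^{- x}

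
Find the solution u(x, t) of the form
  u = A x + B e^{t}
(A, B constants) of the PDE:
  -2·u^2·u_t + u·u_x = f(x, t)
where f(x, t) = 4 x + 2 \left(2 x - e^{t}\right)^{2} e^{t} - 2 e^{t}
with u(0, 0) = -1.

Substitute the ansatz u = A x + B e^{t} into the left-hand side.
Derivatives of the ansatz:
  u_t = B e^{t}
  u_x = A
Term by term:
  -2·u^2·u_t = - 2 A^{2} B x^{2} e^{t} - 4 A B^{2} x e^{2 t} - 2 B^{3} e^{3 t}
  u·u_x = A^{2} x + A B e^{t}
So the left-hand side equals
  - 2 A^{2} B x^{2} e^{t} + A^{2} x - 4 A B^{2} x e^{2 t} + A B e^{t} - 2 B^{3} e^{3 t}
This must equal f(x, t) identically; expanded, f = 8 x^{2} e^{t} - 8 x e^{2 t} + 4 x + 2 e^{3 t} - 2 e^{t}.
Matching coefficients of the independent functions:
  [x]:  A^{2} = 4
  [x e^{2 t}]:  - 4 A B^{2} = -8
  [x^{2} e^{t}]:  - 2 A^{2} B = 8
  [e^{t}]:  A B = -2
  [e^{3 t}]:  - 2 B^{3} = 2
Solving: A = 2, B = -1.
Check against the point condition:
  u(0, 0) = -1  ⟹  B = -1  ✓
Hence u(x, t) = 2 x - e^{t}.

Answer: u(x, t) = 2 x - e^{t}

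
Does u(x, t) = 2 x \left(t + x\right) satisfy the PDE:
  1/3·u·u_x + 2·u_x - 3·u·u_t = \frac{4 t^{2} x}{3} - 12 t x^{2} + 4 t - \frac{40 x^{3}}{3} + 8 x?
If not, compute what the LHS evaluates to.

Evaluate each term of the left-hand side for u = 2 x \left(t + x\right).
Derivatives:
  u_x = 2 t + 4 x
  u_t = 2 x
Terms:
  1/3·u·u_x = \frac{4 x \left(t + x\right) \left(t + 2 x\right)}{3}
  2·u_x = 4 t + 8 x
  -3·u·u_t = 12 x^{2} \left(- t - x\right)
Sum: LHS = \frac{4 t^{2} x}{3} - 8 t x^{2} + 4 t - \frac{28 x^{3}}{3} + 8 x
Given right-hand side: \frac{4 t^{2} x}{3} - 12 t x^{2} + 4 t - \frac{40 x^{3}}{3} + 8 x. Difference LHS − RHS = 4 x^{2} \left(t + x\right) ≠ 0, so u is not a solution.

Answer: No, the LHS evaluates to \frac{4 t^{2} x}{3} - 8 t x^{2} + 4 t - \frac{28 x^{3}}{3} + 8 x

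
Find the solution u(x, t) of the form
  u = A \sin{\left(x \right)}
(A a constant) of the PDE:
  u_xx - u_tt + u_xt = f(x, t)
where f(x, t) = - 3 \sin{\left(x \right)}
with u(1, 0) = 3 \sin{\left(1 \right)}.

Substitute the ansatz u = A \sin{\left(x \right)} into the left-hand side.
Derivatives of the ansatz:
  u_xx = - A \sin{\left(x \right)}
  u_tt = 0
  u_xt = 0
Term by term:
  u_xx = - A \sin{\left(x \right)}
  -u_tt = 0
  u_xt = 0
So the left-hand side equals
  - A \sin{\left(x \right)}
This must equal f(x, t) = - 3 \sin{\left(x \right)} identically.
Matching coefficients of the independent functions:
  [\sin{\left(x \right)}]:  - A = -3
Solving: A = 3.
Check against the point condition:
  u(1, 0) = 3 \sin{\left(1 \right)}  ⟹  A \sin{\left(1 \right)} = 3 \sin{\left(1 \right)}  ✓
Hence u(x, t) = 3 \sin{\left(x \right)}.

Answer: u(x, t) = 3 \sin{\left(x \right)}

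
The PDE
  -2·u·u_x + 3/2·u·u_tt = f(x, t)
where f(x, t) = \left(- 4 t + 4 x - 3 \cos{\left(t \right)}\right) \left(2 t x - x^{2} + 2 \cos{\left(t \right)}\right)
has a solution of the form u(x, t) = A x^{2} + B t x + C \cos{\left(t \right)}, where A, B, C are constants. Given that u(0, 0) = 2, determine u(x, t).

Substitute the ansatz u = A x^{2} + B t x + C \cos{\left(t \right)} into the left-hand side.
Derivatives of the ansatz:
  u_x = 2 A x + B t
  u_tt = - C \cos{\left(t \right)}
Term by term:
  -2·u·u_x = - 4 A^{2} x^{3} - 6 A B t x^{2} - 4 A C x \cos{\left(t \right)} - 2 B^{2} t^{2} x - 2 B C t \cos{\left(t \right)}
  3/2·u·u_tt = - \frac{3 A C x^{2} \cos{\left(t \right)}}{2} - \frac{3 B C t x \cos{\left(t \right)}}{2} - \frac{3 C^{2} \cos^{2}{\left(t \right)}}{2}
So the left-hand side equals
  - 4 A^{2} x^{3} - 6 A B t x^{2} - \frac{3 A C x^{2} \cos{\left(t \right)}}{2} - 4 A C x \cos{\left(t \right)} - 2 B^{2} t^{2} x - \frac{3 B C t x \cos{\left(t \right)}}{2} - 2 B C t \cos{\left(t \right)} - \frac{3 C^{2} \cos^{2}{\left(t \right)}}{2}
This must equal f(x, t) identically; expanded, f = - 8 t^{2} x + 12 t x^{2} - 6 t x \cos{\left(t \right)} - 8 t \cos{\left(t \right)} - 4 x^{3} + 3 x^{2} \cos{\left(t \right)} + 8 x \cos{\left(t \right)} - 6 \cos^{2}{\left(t \right)}.
Matching coefficients of the independent functions:
  [x^{3}]:  - 4 A^{2} = -4
  [t x^{2}]:  - 6 A B = 12
  [t \cos{\left(t \right)}]:  - 2 B C = -8
  [t^{2} x]:  - 2 B^{2} = -8
  [x \cos{\left(t \right)}]:  - 4 A C = 8
  [x^{2} \cos{\left(t \right)}]:  - \frac{3 A C}{2} = 3
  [t x \cos{\left(t \right)}]:  - \frac{3 B C}{2} = -6
  [\cos^{2}{\left(t \right)}]:  - \frac{3 C^{2}}{2} = -6
These equations allow (A, B, C) = (-1, 2, 2) or (1, -2, -2).
Impose the point condition(s):
  u(0, 0) = 2  ⟹  C = 2
Only A = -1, B = 2, C = 2 satisfies everything.
Hence u(x, t) = 2 t x - x^{2} + 2 \cos{\left(t \right)}.

Answer: u(x, t) = 2 t x - x^{2} + 2 \cos{\left(t \right)}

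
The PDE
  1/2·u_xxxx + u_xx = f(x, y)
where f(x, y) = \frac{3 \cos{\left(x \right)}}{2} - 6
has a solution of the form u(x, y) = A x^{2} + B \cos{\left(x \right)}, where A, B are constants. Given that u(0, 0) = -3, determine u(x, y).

Substitute the ansatz u = A x^{2} + B \cos{\left(x \right)} into the left-hand side.
Derivatives of the ansatz:
  u_xxxx = B \cos{\left(x \right)}
  u_xx = 2 A - B \cos{\left(x \right)}
Term by term:
  1/2·u_xxxx = \frac{B \cos{\left(x \right)}}{2}
  u_xx = 2 A - B \cos{\left(x \right)}
So the left-hand side equals
  2 A - \frac{B \cos{\left(x \right)}}{2}
This must equal f(x, y) = \frac{3 \cos{\left(x \right)}}{2} - 6 identically.
Matching coefficients of the independent functions:
  [constant term]:  2 A = -6
  [\cos{\left(x \right)}]:  - \frac{B}{2} = \frac{3}{2}
Solving: A = -3, B = -3.
Check against the point condition:
  u(0, 0) = -3  ⟹  B = -3  ✓
Hence u(x, y) = - 3 x^{2} - 3 \cos{\left(x \right)}.

Answer: u(x, y) = - 3 x^{2} - 3 \cos{\left(x \right)}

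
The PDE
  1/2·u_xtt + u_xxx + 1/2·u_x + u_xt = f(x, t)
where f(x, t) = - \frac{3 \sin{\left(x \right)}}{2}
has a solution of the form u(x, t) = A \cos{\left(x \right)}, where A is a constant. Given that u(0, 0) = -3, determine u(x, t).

Substitute the ansatz u = A \cos{\left(x \right)} into the left-hand side.
Derivatives of the ansatz:
  u_xtt = 0
  u_xxx = A \sin{\left(x \right)}
  u_x = - A \sin{\left(x \right)}
  u_xt = 0
Term by term:
  1/2·u_xtt = 0
  u_xxx = A \sin{\left(x \right)}
  1/2·u_x = - \frac{A \sin{\left(x \right)}}{2}
  u_xt = 0
So the left-hand side equals
  \frac{A \sin{\left(x \right)}}{2}
This must equal f(x, t) = - \frac{3 \sin{\left(x \right)}}{2} identically.
Matching coefficients of the independent functions:
  [\sin{\left(x \right)}]:  \frac{A}{2} = - \frac{3}{2}
Solving: A = -3.
Check against the point condition:
  u(0, 0) = -3  ⟹  A = -3  ✓
Hence u(x, t) = - 3 \cos{\left(x \right)}.

Answer: u(x, t) = - 3 \cos{\left(x \right)}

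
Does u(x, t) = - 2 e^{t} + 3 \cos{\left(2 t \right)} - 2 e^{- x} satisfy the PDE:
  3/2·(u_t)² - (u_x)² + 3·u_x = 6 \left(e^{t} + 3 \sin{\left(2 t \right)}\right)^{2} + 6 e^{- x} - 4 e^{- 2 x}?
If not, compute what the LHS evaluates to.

Evaluate each term of the left-hand side for u = - 2 e^{t} + 3 \cos{\left(2 t \right)} - 2 e^{- x}.
Derivatives:
  u_t = - 2 e^{t} - 6 \sin{\left(2 t \right)}
  u_x = 2 e^{- x}
Terms:
  3/2·(u_t)² = 6 \left(e^{t} + 3 \sin{\left(2 t \right)}\right)^{2}
  -(u_x)² = - 4 e^{- 2 x}
  3·u_x = 6 e^{- x}
Sum: LHS = 6 \left(e^{t} + 3 \sin{\left(2 t \right)}\right)^{2} + 6 e^{- x} - 4 e^{- 2 x}
This is exactly the given right-hand side, so u is a solution.

Answer: Yes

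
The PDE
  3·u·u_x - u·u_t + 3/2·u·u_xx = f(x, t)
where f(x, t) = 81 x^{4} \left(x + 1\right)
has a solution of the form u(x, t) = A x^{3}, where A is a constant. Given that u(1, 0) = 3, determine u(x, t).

Answer: u(x, t) = 3 x^{3}

Derivation:
Substitute the ansatz u = A x^{3} into the left-hand side.
Derivatives of the ansatz:
  u_x = 3 A x^{2}
  u_t = 0
  u_xx = 6 A x
Term by term:
  3·u·u_x = 9 A^{2} x^{5}
  -u·u_t = 0
  3/2·u·u_xx = 9 A^{2} x^{4}
So the left-hand side equals
  9 A^{2} x^{5} + 9 A^{2} x^{4}
This must equal f(x, t) identically; expanded, f = 81 x^{5} + 81 x^{4}.
Matching coefficients of the independent functions:
  [x^{4}, x^{5}]:  9 A^{2} = 81
These equations allow (A) = (-3) or (3).
Impose the point condition(s):
  u(1, 0) = 3  ⟹  A = 3
Only A = 3 satisfies everything.
Hence u(x, t) = 3 x^{3}.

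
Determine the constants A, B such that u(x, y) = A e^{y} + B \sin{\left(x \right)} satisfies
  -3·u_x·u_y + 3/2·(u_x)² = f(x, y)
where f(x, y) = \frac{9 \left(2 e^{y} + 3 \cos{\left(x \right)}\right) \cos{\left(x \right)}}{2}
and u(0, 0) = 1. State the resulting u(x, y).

Substitute the ansatz u = A e^{y} + B \sin{\left(x \right)} into the left-hand side.
Derivatives of the ansatz:
  u_x = B \cos{\left(x \right)}
  u_y = A e^{y}
Term by term:
  -3·u_x·u_y = - 3 A B e^{y} \cos{\left(x \right)}
  3/2·(u_x)² = \frac{3 B^{2} \cos^{2}{\left(x \right)}}{2}
So the left-hand side equals
  - 3 A B e^{y} \cos{\left(x \right)} + \frac{3 B^{2} \cos^{2}{\left(x \right)}}{2}
This must equal f(x, y) = \frac{9 \left(2 e^{y} + 3 \cos{\left(x \right)}\right) \cos{\left(x \right)}}{2} identically.
Matching coefficients of the independent functions:
  [e^{y} \cos{\left(x \right)}]:  - 3 A B = 9
  [\cos^{2}{\left(x \right)}]:  \frac{3 B^{2}}{2} = \frac{27}{2}
These equations allow (A, B) = (-1, 3) or (1, -3).
Impose the point condition(s):
  u(0, 0) = 1  ⟹  A = 1
Only A = 1, B = -3 satisfies everything.
Hence u(x, y) = e^{y} - 3 \sin{\left(x \right)}.

Answer: u(x, y) = e^{y} - 3 \sin{\left(x \right)}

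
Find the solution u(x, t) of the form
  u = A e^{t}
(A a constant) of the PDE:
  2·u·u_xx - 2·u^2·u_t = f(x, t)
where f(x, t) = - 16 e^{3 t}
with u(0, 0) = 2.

Substitute the ansatz u = A e^{t} into the left-hand side.
Derivatives of the ansatz:
  u_xx = 0
  u_t = A e^{t}
Term by term:
  2·u·u_xx = 0
  -2·u^2·u_t = - 2 A^{3} e^{3 t}
So the left-hand side equals
  - 2 A^{3} e^{3 t}
This must equal f(x, t) = - 16 e^{3 t} identically.
Matching coefficients of the independent functions:
  [e^{3 t}]:  - 2 A^{3} = -16
Solving: A = 2.
Check against the point condition:
  u(0, 0) = 2  ⟹  A = 2  ✓
Hence u(x, t) = 2 e^{t}.

Answer: u(x, t) = 2 e^{t}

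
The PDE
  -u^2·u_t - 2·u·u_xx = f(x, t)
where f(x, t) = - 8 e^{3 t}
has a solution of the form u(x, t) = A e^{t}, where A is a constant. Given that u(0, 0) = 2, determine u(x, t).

Answer: u(x, t) = 2 e^{t}

Derivation:
Substitute the ansatz u = A e^{t} into the left-hand side.
Derivatives of the ansatz:
  u_t = A e^{t}
  u_xx = 0
Term by term:
  -u^2·u_t = - A^{3} e^{3 t}
  -2·u·u_xx = 0
So the left-hand side equals
  - A^{3} e^{3 t}
This must equal f(x, t) = - 8 e^{3 t} identically.
Matching coefficients of the independent functions:
  [e^{3 t}]:  - A^{3} = -8
Solving: A = 2.
Check against the point condition:
  u(0, 0) = 2  ⟹  A = 2  ✓
Hence u(x, t) = 2 e^{t}.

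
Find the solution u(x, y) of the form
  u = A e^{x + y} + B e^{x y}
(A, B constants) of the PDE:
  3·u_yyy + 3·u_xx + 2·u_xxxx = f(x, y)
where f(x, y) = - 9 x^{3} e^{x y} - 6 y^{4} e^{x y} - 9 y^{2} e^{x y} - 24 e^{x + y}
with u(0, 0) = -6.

Answer: u(x, y) = - 3 e^{x y} - 3 e^{x + y}

Derivation:
Substitute the ansatz u = A e^{x + y} + B e^{x y} into the left-hand side.
Derivatives of the ansatz:
  u_yyy = A e^{x} e^{y} + B x^{3} e^{x y}
  u_xx = A e^{x} e^{y} + B y^{2} e^{x y}
  u_xxxx = A e^{x} e^{y} + B y^{4} e^{x y}
Term by term:
  3·u_yyy = 3 A e^{x} e^{y} + 3 B x^{3} e^{x y}
  3·u_xx = 3 A e^{x} e^{y} + 3 B y^{2} e^{x y}
  2·u_xxxx = 2 A e^{x} e^{y} + 2 B y^{4} e^{x y}
So the left-hand side equals
  8 A e^{x} e^{y} + 3 B x^{3} e^{x y} + 2 B y^{4} e^{x y} + 3 B y^{2} e^{x y}
This must equal f(x, y) identically; expanded, f = - 9 x^{3} e^{x y} - 6 y^{4} e^{x y} - 9 y^{2} e^{x y} - 24 e^{x} e^{y}.
Matching coefficients of the independent functions:
  [x^{3} e^{x y}, y^{2} e^{x y}]:  3 B = -9
  [y^{4} e^{x y}]:  2 B = -6
  [e^{x} e^{y}]:  8 A = -24
Solving: A = -3, B = -3.
Check against the point condition:
  u(0, 0) = -6  ⟹  A + B = -6  ✓
Hence u(x, y) = - 3 e^{x y} - 3 e^{x + y}.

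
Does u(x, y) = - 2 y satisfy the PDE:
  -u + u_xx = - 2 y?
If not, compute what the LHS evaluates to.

Evaluate each term of the left-hand side for u = - 2 y.
Derivatives:
  u_xx = 0
Terms:
  -u = 2 y
  u_xx = 0
Sum: LHS = 2 y
Given right-hand side: - 2 y. Difference LHS − RHS = 4 y ≠ 0, so u is not a solution.

Answer: No, the LHS evaluates to 2 y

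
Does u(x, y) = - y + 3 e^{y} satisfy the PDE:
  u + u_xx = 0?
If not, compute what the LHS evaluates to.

Evaluate each term of the left-hand side for u = - y + 3 e^{y}.
Derivatives:
  u_xx = 0
Terms:
  u = - y + 3 e^{y}
  u_xx = 0
Sum: LHS = - y + 3 e^{y}
Given right-hand side: 0. Difference LHS − RHS = - y + 3 e^{y} ≠ 0, so u is not a solution.

Answer: No, the LHS evaluates to - y + 3 e^{y}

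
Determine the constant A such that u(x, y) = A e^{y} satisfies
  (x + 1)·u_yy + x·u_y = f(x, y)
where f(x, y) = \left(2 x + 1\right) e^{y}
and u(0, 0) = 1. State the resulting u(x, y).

Substitute the ansatz u = A e^{y} into the left-hand side.
Derivatives of the ansatz:
  u_yy = A e^{y}
  u_y = A e^{y}
Term by term:
  (x + 1)·u_yy = A x e^{y} + A e^{y}
  x·u_y = A x e^{y}
So the left-hand side equals
  2 A x e^{y} + A e^{y}
This must equal f(x, y) identically; expanded, f = 2 x e^{y} + e^{y}.
Matching coefficients of the independent functions:
  [x e^{y}]:  2 A = 2
  [e^{y}]:  A = 1
Solving: A = 1.
Check against the point condition:
  u(0, 0) = 1  ⟹  A = 1  ✓
Hence u(x, y) = e^{y}.

Answer: u(x, y) = e^{y}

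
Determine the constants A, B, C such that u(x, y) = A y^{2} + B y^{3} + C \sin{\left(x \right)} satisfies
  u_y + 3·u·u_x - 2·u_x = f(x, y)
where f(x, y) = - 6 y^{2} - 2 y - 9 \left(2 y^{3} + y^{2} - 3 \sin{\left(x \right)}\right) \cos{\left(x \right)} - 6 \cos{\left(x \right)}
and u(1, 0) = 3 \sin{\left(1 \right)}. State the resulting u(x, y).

Substitute the ansatz u = A y^{2} + B y^{3} + C \sin{\left(x \right)} into the left-hand side.
Derivatives of the ansatz:
  u_y = 2 A y + 3 B y^{2}
  u_x = C \cos{\left(x \right)}
Term by term:
  u_y = 2 A y + 3 B y^{2}
  3·u·u_x = 3 A C y^{2} \cos{\left(x \right)} + 3 B C y^{3} \cos{\left(x \right)} + 3 C^{2} \sin{\left(x \right)} \cos{\left(x \right)}
  -2·u_x = - 2 C \cos{\left(x \right)}
So the left-hand side equals
  3 A C y^{2} \cos{\left(x \right)} + 2 A y + 3 B C y^{3} \cos{\left(x \right)} + 3 B y^{2} + 3 C^{2} \sin{\left(x \right)} \cos{\left(x \right)} - 2 C \cos{\left(x \right)}
This must equal f(x, y) identically; expanded, f = - 18 y^{3} \cos{\left(x \right)} - 9 y^{2} \cos{\left(x \right)} - 6 y^{2} - 2 y + 27 \sin{\left(x \right)} \cos{\left(x \right)} - 6 \cos{\left(x \right)}.
Matching coefficients of the independent functions:
  [y]:  2 A = -2
  [y^{2}]:  3 B = -6
  [y^{2} \cos{\left(x \right)}]:  3 A C = -9
  [y^{3} \cos{\left(x \right)}]:  3 B C = -18
  [\sin{\left(x \right)} \cos{\left(x \right)}]:  3 C^{2} = 27
  [\cos{\left(x \right)}]:  - 2 C = -6
Solving: A = -1, B = -2, C = 3.
Check against the point condition:
  u(1, 0) = 3 \sin{\left(1 \right)}  ⟹  C \sin{\left(1 \right)} = 3 \sin{\left(1 \right)}  ✓
Hence u(x, y) = - 2 y^{3} - y^{2} + 3 \sin{\left(x \right)}.

Answer: u(x, y) = - 2 y^{3} - y^{2} + 3 \sin{\left(x \right)}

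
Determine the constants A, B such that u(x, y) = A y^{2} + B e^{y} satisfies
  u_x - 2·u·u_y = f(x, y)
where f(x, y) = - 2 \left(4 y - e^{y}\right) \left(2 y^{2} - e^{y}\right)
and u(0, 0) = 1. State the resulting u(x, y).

Substitute the ansatz u = A y^{2} + B e^{y} into the left-hand side.
Derivatives of the ansatz:
  u_x = 0
  u_y = 2 A y + B e^{y}
Term by term:
  u_x = 0
  -2·u·u_y = - 4 A^{2} y^{3} - 2 A B y^{2} e^{y} - 4 A B y e^{y} - 2 B^{2} e^{2 y}
So the left-hand side equals
  - 4 A^{2} y^{3} - 2 A B y^{2} e^{y} - 4 A B y e^{y} - 2 B^{2} e^{2 y}
This must equal f(x, y) identically; expanded, f = - 16 y^{3} + 4 y^{2} e^{y} + 8 y e^{y} - 2 e^{2 y}.
Matching coefficients of the independent functions:
  [y^{3}]:  - 4 A^{2} = -16
  [y e^{y}]:  - 4 A B = 8
  [y^{2} e^{y}]:  - 2 A B = 4
  [e^{2 y}]:  - 2 B^{2} = -2
These equations allow (A, B) = (-2, 1) or (2, -1).
Impose the point condition(s):
  u(0, 0) = 1  ⟹  B = 1
Only A = -2, B = 1 satisfies everything.
Hence u(x, y) = - 2 y^{2} + e^{y}.

Answer: u(x, y) = - 2 y^{2} + e^{y}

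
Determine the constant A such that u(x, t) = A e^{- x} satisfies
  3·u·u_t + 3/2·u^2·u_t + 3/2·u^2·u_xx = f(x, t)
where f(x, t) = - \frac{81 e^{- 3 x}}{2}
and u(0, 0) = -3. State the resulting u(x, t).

Answer: u(x, t) = - 3 e^{- x}

Derivation:
Substitute the ansatz u = A e^{- x} into the left-hand side.
Derivatives of the ansatz:
  u_t = 0
  u_xx = A e^{- x}
Term by term:
  3·u·u_t = 0
  3/2·u^2·u_t = 0
  3/2·u^2·u_xx = \frac{3 A^{3} e^{- 3 x}}{2}
So the left-hand side equals
  \frac{3 A^{3} e^{- 3 x}}{2}
This must equal f(x, t) = - \frac{81 e^{- 3 x}}{2} identically.
Matching coefficients of the independent functions:
  [e^{- 3 x}]:  \frac{3 A^{3}}{2} = - \frac{81}{2}
Solving: A = -3.
Check against the point condition:
  u(0, 0) = -3  ⟹  A = -3  ✓
Hence u(x, t) = - 3 e^{- x}.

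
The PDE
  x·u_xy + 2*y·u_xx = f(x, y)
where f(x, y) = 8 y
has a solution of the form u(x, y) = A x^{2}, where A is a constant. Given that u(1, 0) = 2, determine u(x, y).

Substitute the ansatz u = A x^{2} into the left-hand side.
Derivatives of the ansatz:
  u_xy = 0
  u_xx = 2 A
Term by term:
  x·u_xy = 0
  2*y·u_xx = 4 A y
So the left-hand side equals
  4 A y
This must equal f(x, y) = 8 y identically.
Matching coefficients of the independent functions:
  [y]:  4 A = 8
Solving: A = 2.
Check against the point condition:
  u(1, 0) = 2  ⟹  A = 2  ✓
Hence u(x, y) = 2 x^{2}.

Answer: u(x, y) = 2 x^{2}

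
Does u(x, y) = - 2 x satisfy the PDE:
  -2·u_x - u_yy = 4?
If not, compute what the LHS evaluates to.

Evaluate each term of the left-hand side for u = - 2 x.
Derivatives:
  u_x = -2
  u_yy = 0
Terms:
  -2·u_x = 4
  -u_yy = 0
Sum: LHS = 4
This is exactly the given right-hand side, so u is a solution.

Answer: Yes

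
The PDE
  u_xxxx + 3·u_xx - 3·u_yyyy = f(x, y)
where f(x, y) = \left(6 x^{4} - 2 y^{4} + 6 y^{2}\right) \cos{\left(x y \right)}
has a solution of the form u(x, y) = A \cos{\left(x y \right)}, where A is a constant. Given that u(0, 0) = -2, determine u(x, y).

Substitute the ansatz u = A \cos{\left(x y \right)} into the left-hand side.
Derivatives of the ansatz:
  u_xxxx = A y^{4} \cos{\left(x y \right)}
  u_xx = - A y^{2} \cos{\left(x y \right)}
  u_yyyy = A x^{4} \cos{\left(x y \right)}
Term by term:
  u_xxxx = A y^{4} \cos{\left(x y \right)}
  3·u_xx = - 3 A y^{2} \cos{\left(x y \right)}
  -3·u_yyyy = - 3 A x^{4} \cos{\left(x y \right)}
So the left-hand side equals
  - 3 A x^{4} \cos{\left(x y \right)} + A y^{4} \cos{\left(x y \right)} - 3 A y^{2} \cos{\left(x y \right)}
This must equal f(x, y) identically; expanded, f = 6 x^{4} \cos{\left(x y \right)} - 2 y^{4} \cos{\left(x y \right)} + 6 y^{2} \cos{\left(x y \right)}.
Matching coefficients of the independent functions:
  [x^{4} \cos{\left(x y \right)}, y^{2} \cos{\left(x y \right)}]:  - 3 A = 6
  [y^{4} \cos{\left(x y \right)}]:  A = -2
Solving: A = -2.
Check against the point condition:
  u(0, 0) = -2  ⟹  A = -2  ✓
Hence u(x, y) = - 2 \cos{\left(x y \right)}.

Answer: u(x, y) = - 2 \cos{\left(x y \right)}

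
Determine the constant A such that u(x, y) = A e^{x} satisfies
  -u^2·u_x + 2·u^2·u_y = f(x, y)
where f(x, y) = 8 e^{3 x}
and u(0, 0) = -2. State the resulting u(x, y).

Substitute the ansatz u = A e^{x} into the left-hand side.
Derivatives of the ansatz:
  u_x = A e^{x}
  u_y = 0
Term by term:
  -u^2·u_x = - A^{3} e^{3 x}
  2·u^2·u_y = 0
So the left-hand side equals
  - A^{3} e^{3 x}
This must equal f(x, y) = 8 e^{3 x} identically.
Matching coefficients of the independent functions:
  [e^{3 x}]:  - A^{3} = 8
Solving: A = -2.
Check against the point condition:
  u(0, 0) = -2  ⟹  A = -2  ✓
Hence u(x, y) = - 2 e^{x}.

Answer: u(x, y) = - 2 e^{x}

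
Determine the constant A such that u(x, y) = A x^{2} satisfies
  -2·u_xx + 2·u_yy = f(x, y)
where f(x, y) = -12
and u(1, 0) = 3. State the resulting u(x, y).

Answer: u(x, y) = 3 x^{2}

Derivation:
Substitute the ansatz u = A x^{2} into the left-hand side.
Derivatives of the ansatz:
  u_xx = 2 A
  u_yy = 0
Term by term:
  -2·u_xx = - 4 A
  2·u_yy = 0
So the left-hand side equals
  - 4 A
This must equal f(x, y) = -12 identically.
Matching coefficients of the independent functions:
  [constant term]:  - 4 A = -12
Solving: A = 3.
Check against the point condition:
  u(1, 0) = 3  ⟹  A = 3  ✓
Hence u(x, y) = 3 x^{2}.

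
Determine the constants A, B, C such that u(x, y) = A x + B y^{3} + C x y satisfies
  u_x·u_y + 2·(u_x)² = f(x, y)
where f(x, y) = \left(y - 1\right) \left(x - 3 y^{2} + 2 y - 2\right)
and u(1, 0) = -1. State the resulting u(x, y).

Substitute the ansatz u = A x + B y^{3} + C x y into the left-hand side.
Derivatives of the ansatz:
  u_x = A + C y
  u_y = 3 B y^{2} + C x
Term by term:
  u_x·u_y = 3 A B y^{2} + A C x + 3 B C y^{3} + C^{2} x y
  2·(u_x)² = 2 A^{2} + 4 A C y + 2 C^{2} y^{2}
So the left-hand side equals
  2 A^{2} + 3 A B y^{2} + A C x + 4 A C y + 3 B C y^{3} + C^{2} x y + 2 C^{2} y^{2}
This must equal f(x, y) identically; expanded, f = x y - x - 3 y^{3} + 5 y^{2} - 4 y + 2.
Matching coefficients of the independent functions:
  [constant term]:  2 A^{2} = 2
  [x]:  A C = -1
  [y]:  4 A C = -4
  [y^{2}]:  3 A B + 2 C^{2} = 5
  [y^{3}]:  3 B C = -3
  [x y]:  C^{2} = 1
These equations allow (A, B, C) = (-1, -1, 1) or (1, 1, -1).
Impose the point condition(s):
  u(1, 0) = -1  ⟹  A = -1
Only A = -1, B = -1, C = 1 satisfies everything.
Hence u(x, y) = x y - x - y^{3}.

Answer: u(x, y) = x y - x - y^{3}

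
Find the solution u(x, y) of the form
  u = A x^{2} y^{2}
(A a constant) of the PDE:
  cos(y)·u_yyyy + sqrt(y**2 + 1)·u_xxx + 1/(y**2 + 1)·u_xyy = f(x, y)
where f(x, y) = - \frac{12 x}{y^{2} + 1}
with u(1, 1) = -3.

Answer: u(x, y) = - 3 x^{2} y^{2}

Derivation:
Substitute the ansatz u = A x^{2} y^{2} into the left-hand side.
Derivatives of the ansatz:
  u_yyyy = 0
  u_xxx = 0
  u_xyy = 4 A x
Term by term:
  cos(y)·u_yyyy = 0
  sqrt(y**2 + 1)·u_xxx = 0
  1/(y**2 + 1)·u_xyy = \frac{4 A x}{y^{2} + 1}
So the left-hand side equals
  \frac{4 A x}{y^{2} + 1}
This must equal f(x, y) = - \frac{12 x}{y^{2} + 1} identically.
Matching coefficients of the independent functions:
  [\frac{x}{y^{2} + 1}]:  4 A = -12
Solving: A = -3.
Check against the point condition:
  u(1, 1) = -3  ⟹  A = -3  ✓
Hence u(x, y) = - 3 x^{2} y^{2}.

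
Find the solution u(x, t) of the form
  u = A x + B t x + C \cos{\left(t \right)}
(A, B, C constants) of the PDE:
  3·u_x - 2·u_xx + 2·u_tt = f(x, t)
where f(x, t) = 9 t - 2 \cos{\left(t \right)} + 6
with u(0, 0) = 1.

Substitute the ansatz u = A x + B t x + C \cos{\left(t \right)} into the left-hand side.
Derivatives of the ansatz:
  u_x = A + B t
  u_xx = 0
  u_tt = - C \cos{\left(t \right)}
Term by term:
  3·u_x = 3 A + 3 B t
  -2·u_xx = 0
  2·u_tt = - 2 C \cos{\left(t \right)}
So the left-hand side equals
  3 A + 3 B t - 2 C \cos{\left(t \right)}
This must equal f(x, t) = 9 t - 2 \cos{\left(t \right)} + 6 identically.
Matching coefficients of the independent functions:
  [constant term]:  3 A = 6
  [t]:  3 B = 9
  [\cos{\left(t \right)}]:  - 2 C = -2
Solving: A = 2, B = 3, C = 1.
Check against the point condition:
  u(0, 0) = 1  ⟹  C = 1  ✓
Hence u(x, t) = 3 t x + 2 x + \cos{\left(t \right)}.

Answer: u(x, t) = 3 t x + 2 x + \cos{\left(t \right)}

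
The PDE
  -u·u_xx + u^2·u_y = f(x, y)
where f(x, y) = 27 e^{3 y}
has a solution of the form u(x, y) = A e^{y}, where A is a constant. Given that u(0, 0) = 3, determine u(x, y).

Substitute the ansatz u = A e^{y} into the left-hand side.
Derivatives of the ansatz:
  u_xx = 0
  u_y = A e^{y}
Term by term:
  -u·u_xx = 0
  u^2·u_y = A^{3} e^{3 y}
So the left-hand side equals
  A^{3} e^{3 y}
This must equal f(x, y) = 27 e^{3 y} identically.
Matching coefficients of the independent functions:
  [e^{3 y}]:  A^{3} = 27
Solving: A = 3.
Check against the point condition:
  u(0, 0) = 3  ⟹  A = 3  ✓
Hence u(x, y) = 3 e^{y}.

Answer: u(x, y) = 3 e^{y}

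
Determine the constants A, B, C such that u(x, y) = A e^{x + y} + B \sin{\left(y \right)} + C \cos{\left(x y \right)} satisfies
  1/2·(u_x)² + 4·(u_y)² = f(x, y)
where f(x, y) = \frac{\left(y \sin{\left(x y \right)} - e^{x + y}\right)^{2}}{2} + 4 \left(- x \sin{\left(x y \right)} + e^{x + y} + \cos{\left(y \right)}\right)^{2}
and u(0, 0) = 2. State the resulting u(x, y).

Answer: u(x, y) = e^{x + y} + \sin{\left(y \right)} + \cos{\left(x y \right)}

Derivation:
Substitute the ansatz u = A e^{x + y} + B \sin{\left(y \right)} + C \cos{\left(x y \right)} into the left-hand side.
Derivatives of the ansatz:
  u_x = A e^{x} e^{y} - C y \sin{\left(x y \right)}
  u_y = A e^{x} e^{y} + B \cos{\left(y \right)} - C x \sin{\left(x y \right)}
Term by term:
  1/2·(u_x)² = \frac{A^{2} e^{2 x} e^{2 y}}{2} - A C y e^{x} e^{y} \sin{\left(x y \right)} + \frac{C^{2} y^{2} \sin^{2}{\left(x y \right)}}{2}
  4·(u_y)² = 4 A^{2} e^{2 x} e^{2 y} + 8 A B e^{x} e^{y} \cos{\left(y \right)} - 8 A C x e^{x} e^{y} \sin{\left(x y \right)} + 4 B^{2} \cos^{2}{\left(y \right)} - 8 B C x \sin{\left(x y \right)} \cos{\left(y \right)} + 4 C^{2} x^{2} \sin^{2}{\left(x y \right)}
So the left-hand side equals
  \frac{9 A^{2} e^{2 x} e^{2 y}}{2} + 8 A B e^{x} e^{y} \cos{\left(y \right)} - 8 A C x e^{x} e^{y} \sin{\left(x y \right)} - A C y e^{x} e^{y} \sin{\left(x y \right)} + 4 B^{2} \cos^{2}{\left(y \right)} - 8 B C x \sin{\left(x y \right)} \cos{\left(y \right)} + 4 C^{2} x^{2} \sin^{2}{\left(x y \right)} + \frac{C^{2} y^{2} \sin^{2}{\left(x y \right)}}{2}
This must equal f(x, y) identically; expanded, f = 4 x^{2} \sin^{2}{\left(x y \right)} - 8 x e^{x} e^{y} \sin{\left(x y \right)} - 8 x \sin{\left(x y \right)} \cos{\left(y \right)} + \frac{y^{2} \sin^{2}{\left(x y \right)}}{2} - y e^{x} e^{y} \sin{\left(x y \right)} + \frac{9 e^{2 x} e^{2 y}}{2} + 8 e^{x} e^{y} \cos{\left(y \right)} + 4 \cos^{2}{\left(y \right)}.
Matching coefficients of the independent functions:
  [x^{2} \sin^{2}{\left(x y \right)}]:  4 C^{2} = 4
  [y^{2} \sin^{2}{\left(x y \right)}]:  \frac{C^{2}}{2} = \frac{1}{2}
  [e^{2 x} e^{2 y}]:  \frac{9 A^{2}}{2} = \frac{9}{2}
  [x \sin{\left(x y \right)} \cos{\left(y \right)}]:  - 8 B C = -8
  [e^{x} e^{y} \cos{\left(y \right)}]:  8 A B = 8
  [x e^{x} e^{y} \sin{\left(x y \right)}]:  - 8 A C = -8
  [y e^{x} e^{y} \sin{\left(x y \right)}]:  - A C = -1
  [\cos^{2}{\left(y \right)}]:  4 B^{2} = 4
These equations allow (A, B, C) = (-1, -1, -1) or (1, 1, 1).
Impose the point condition(s):
  u(0, 0) = 2  ⟹  A + C = 2
Only A = 1, B = 1, C = 1 satisfies everything.
Hence u(x, y) = e^{x + y} + \sin{\left(y \right)} + \cos{\left(x y \right)}.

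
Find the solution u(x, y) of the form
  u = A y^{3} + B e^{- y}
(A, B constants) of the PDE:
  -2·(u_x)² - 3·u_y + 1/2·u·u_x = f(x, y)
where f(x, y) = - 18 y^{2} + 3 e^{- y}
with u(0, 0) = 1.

Answer: u(x, y) = 2 y^{3} + e^{- y}

Derivation:
Substitute the ansatz u = A y^{3} + B e^{- y} into the left-hand side.
Derivatives of the ansatz:
  u_x = 0
  u_y = 3 A y^{2} - B e^{- y}
Term by term:
  -2·(u_x)² = 0
  -3·u_y = - 9 A y^{2} + 3 B e^{- y}
  1/2·u·u_x = 0
So the left-hand side equals
  - 9 A y^{2} + 3 B e^{- y}
This must equal f(x, y) = - 18 y^{2} + 3 e^{- y} identically.
Matching coefficients of the independent functions:
  [y^{2}]:  - 9 A = -18
  [e^{- y}]:  3 B = 3
Solving: A = 2, B = 1.
Check against the point condition:
  u(0, 0) = 1  ⟹  B = 1  ✓
Hence u(x, y) = 2 y^{3} + e^{- y}.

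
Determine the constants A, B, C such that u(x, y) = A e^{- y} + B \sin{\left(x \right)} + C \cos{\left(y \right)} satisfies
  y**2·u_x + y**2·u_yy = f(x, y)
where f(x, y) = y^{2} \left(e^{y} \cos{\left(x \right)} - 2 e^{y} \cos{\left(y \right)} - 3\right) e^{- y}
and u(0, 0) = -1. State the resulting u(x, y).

Answer: u(x, y) = \sin{\left(x \right)} + 2 \cos{\left(y \right)} - 3 e^{- y}

Derivation:
Substitute the ansatz u = A e^{- y} + B \sin{\left(x \right)} + C \cos{\left(y \right)} into the left-hand side.
Derivatives of the ansatz:
  u_x = B \cos{\left(x \right)}
  u_yy = A e^{- y} - C \cos{\left(y \right)}
Term by term:
  y**2·u_x = B y^{2} \cos{\left(x \right)}
  y**2·u_yy = A y^{2} e^{- y} - C y^{2} \cos{\left(y \right)}
So the left-hand side equals
  A y^{2} e^{- y} + B y^{2} \cos{\left(x \right)} - C y^{2} \cos{\left(y \right)}
This must equal f(x, y) identically; expanded, f = y^{2} \cos{\left(x \right)} - 2 y^{2} \cos{\left(y \right)} - 3 y^{2} e^{- y}.
Matching coefficients of the independent functions:
  [y^{2} e^{- y}]:  A = -3
  [y^{2} \cos{\left(x \right)}]:  B = 1
  [y^{2} \cos{\left(y \right)}]:  - C = -2
Solving: A = -3, B = 1, C = 2.
Check against the point condition:
  u(0, 0) = -1  ⟹  A + C = -1  ✓
Hence u(x, y) = \sin{\left(x \right)} + 2 \cos{\left(y \right)} - 3 e^{- y}.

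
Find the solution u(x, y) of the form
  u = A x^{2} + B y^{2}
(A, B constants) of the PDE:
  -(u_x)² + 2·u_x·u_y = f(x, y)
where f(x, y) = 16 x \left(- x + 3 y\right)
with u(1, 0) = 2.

Answer: u(x, y) = 2 x^{2} + 3 y^{2}

Derivation:
Substitute the ansatz u = A x^{2} + B y^{2} into the left-hand side.
Derivatives of the ansatz:
  u_x = 2 A x
  u_y = 2 B y
Term by term:
  -(u_x)² = - 4 A^{2} x^{2}
  2·u_x·u_y = 8 A B x y
So the left-hand side equals
  - 4 A^{2} x^{2} + 8 A B x y
This must equal f(x, y) identically; expanded, f = - 16 x^{2} + 48 x y.
Matching coefficients of the independent functions:
  [x^{2}]:  - 4 A^{2} = -16
  [x y]:  8 A B = 48
These equations allow (A, B) = (-2, -3) or (2, 3).
Impose the point condition(s):
  u(1, 0) = 2  ⟹  A = 2
Only A = 2, B = 3 satisfies everything.
Hence u(x, y) = 2 x^{2} + 3 y^{2}.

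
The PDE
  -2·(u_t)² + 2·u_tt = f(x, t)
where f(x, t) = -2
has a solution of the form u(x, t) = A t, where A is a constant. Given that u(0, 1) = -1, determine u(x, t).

Answer: u(x, t) = - t

Derivation:
Substitute the ansatz u = A t into the left-hand side.
Derivatives of the ansatz:
  u_t = A
  u_tt = 0
Term by term:
  -2·(u_t)² = - 2 A^{2}
  2·u_tt = 0
So the left-hand side equals
  - 2 A^{2}
This must equal f(x, t) = -2 identically.
Matching coefficients of the independent functions:
  [constant term]:  - 2 A^{2} = -2
These equations allow (A) = (-1) or (1).
Impose the point condition(s):
  u(0, 1) = -1  ⟹  A = -1
Only A = -1 satisfies everything.
Hence u(x, t) = - t.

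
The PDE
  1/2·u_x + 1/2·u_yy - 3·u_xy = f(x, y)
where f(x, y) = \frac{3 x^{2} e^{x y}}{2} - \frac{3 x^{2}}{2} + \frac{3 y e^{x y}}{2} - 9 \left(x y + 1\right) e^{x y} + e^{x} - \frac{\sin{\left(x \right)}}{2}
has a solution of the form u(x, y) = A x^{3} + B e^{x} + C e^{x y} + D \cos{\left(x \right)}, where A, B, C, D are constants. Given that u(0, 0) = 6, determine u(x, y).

Substitute the ansatz u = A x^{3} + B e^{x} + C e^{x y} + D \cos{\left(x \right)} into the left-hand side.
Derivatives of the ansatz:
  u_x = 3 A x^{2} + B e^{x} + C y e^{x y} - D \sin{\left(x \right)}
  u_yy = C x^{2} e^{x y}
  u_xy = C x y e^{x y} + C e^{x y}
Term by term:
  1/2·u_x = \frac{3 A x^{2}}{2} + \frac{B e^{x}}{2} + \frac{C y e^{x y}}{2} - \frac{D \sin{\left(x \right)}}{2}
  1/2·u_yy = \frac{C x^{2} e^{x y}}{2}
  -3·u_xy = - 3 C x y e^{x y} - 3 C e^{x y}
So the left-hand side equals
  \frac{3 A x^{2}}{2} + \frac{B e^{x}}{2} + \frac{C x^{2} e^{x y}}{2} - 3 C x y e^{x y} + \frac{C y e^{x y}}{2} - 3 C e^{x y} - \frac{D \sin{\left(x \right)}}{2}
This must equal f(x, y) identically; expanded, f = \frac{3 x^{2} e^{x y}}{2} - \frac{3 x^{2}}{2} - 9 x y e^{x y} + \frac{3 y e^{x y}}{2} + e^{x} - 9 e^{x y} - \frac{\sin{\left(x \right)}}{2}.
Matching coefficients of the independent functions:
  [x^{2}]:  \frac{3 A}{2} = - \frac{3}{2}
  [x^{2} e^{x y}, y e^{x y}]:  \frac{C}{2} = \frac{3}{2}
  [x y e^{x y}, e^{x y}]:  - 3 C = -9
  [e^{x}]:  \frac{B}{2} = 1
  [\sin{\left(x \right)}]:  - \frac{D}{2} = - \frac{1}{2}
Solving: A = -1, B = 2, C = 3, D = 1.
Check against the point condition:
  u(0, 0) = 6  ⟹  B + C + D = 6  ✓
Hence u(x, y) = - x^{3} + 2 e^{x} + 3 e^{x y} + \cos{\left(x \right)}.

Answer: u(x, y) = - x^{3} + 2 e^{x} + 3 e^{x y} + \cos{\left(x \right)}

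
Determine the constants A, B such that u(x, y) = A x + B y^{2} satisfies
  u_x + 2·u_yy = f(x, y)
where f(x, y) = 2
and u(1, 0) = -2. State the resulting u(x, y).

Answer: u(x, y) = - 2 x + y^{2}

Derivation:
Substitute the ansatz u = A x + B y^{2} into the left-hand side.
Derivatives of the ansatz:
  u_x = A
  u_yy = 2 B
Term by term:
  u_x = A
  2·u_yy = 4 B
So the left-hand side equals
  A + 4 B
This must equal f(x, y) = 2 identically.
Matching coefficients of the independent functions:
  [constant term]:  A + 4 B = 2
These equations do not fix every constant; impose the point condition(s):
  u(1, 0) = -2  ⟹  A = -2
Solving the combined system: A = -2, B = 1.
Hence u(x, y) = - 2 x + y^{2}.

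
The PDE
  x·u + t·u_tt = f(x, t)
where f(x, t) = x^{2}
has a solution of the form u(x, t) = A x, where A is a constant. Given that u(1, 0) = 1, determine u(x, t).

Substitute the ansatz u = A x into the left-hand side.
Derivatives of the ansatz:
  u_tt = 0
Term by term:
  x·u = A x^{2}
  t·u_tt = 0
So the left-hand side equals
  A x^{2}
This must equal f(x, t) = x^{2} identically.
Matching coefficients of the independent functions:
  [x^{2}]:  A = 1
Solving: A = 1.
Check against the point condition:
  u(1, 0) = 1  ⟹  A = 1  ✓
Hence u(x, t) = x.

Answer: u(x, t) = x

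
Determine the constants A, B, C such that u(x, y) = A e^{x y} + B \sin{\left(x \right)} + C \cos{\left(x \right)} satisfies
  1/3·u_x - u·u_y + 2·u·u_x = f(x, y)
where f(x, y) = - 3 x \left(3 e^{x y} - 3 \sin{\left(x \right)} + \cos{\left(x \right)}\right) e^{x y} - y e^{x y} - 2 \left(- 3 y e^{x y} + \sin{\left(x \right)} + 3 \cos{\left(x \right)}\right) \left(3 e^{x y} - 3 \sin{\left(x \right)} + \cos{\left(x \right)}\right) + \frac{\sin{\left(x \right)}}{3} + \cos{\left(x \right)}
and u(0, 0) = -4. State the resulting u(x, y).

Substitute the ansatz u = A e^{x y} + B \sin{\left(x \right)} + C \cos{\left(x \right)} into the left-hand side.
Derivatives of the ansatz:
  u_x = A y e^{x y} + B \cos{\left(x \right)} - C \sin{\left(x \right)}
  u_y = A x e^{x y}
Term by term:
  1/3·u_x = \frac{A y e^{x y}}{3} + \frac{B \cos{\left(x \right)}}{3} - \frac{C \sin{\left(x \right)}}{3}
  -u·u_y = - A^{2} x e^{2 x y} - A B x e^{x y} \sin{\left(x \right)} - A C x e^{x y} \cos{\left(x \right)}
  2·u·u_x = 2 A^{2} y e^{2 x y} + 2 A B y e^{x y} \sin{\left(x \right)} + 2 A B e^{x y} \cos{\left(x \right)} + 2 A C y e^{x y} \cos{\left(x \right)} - 2 A C e^{x y} \sin{\left(x \right)} + 2 B^{2} \sin{\left(x \right)} \cos{\left(x \right)} - 2 B C \sin^{2}{\left(x \right)} + 2 B C \cos^{2}{\left(x \right)} - 2 C^{2} \sin{\left(x \right)} \cos{\left(x \right)}
So the left-hand side equals
  - A^{2} x e^{2 x y} + 2 A^{2} y e^{2 x y} - A B x e^{x y} \sin{\left(x \right)} + 2 A B y e^{x y} \sin{\left(x \right)} + 2 A B e^{x y} \cos{\left(x \right)} - A C x e^{x y} \cos{\left(x \right)} + 2 A C y e^{x y} \cos{\left(x \right)} - 2 A C e^{x y} \sin{\left(x \right)} + \frac{A y e^{x y}}{3} + 2 B^{2} \sin{\left(x \right)} \cos{\left(x \right)} - 2 B C \sin^{2}{\left(x \right)} + 2 B C \cos^{2}{\left(x \right)} + \frac{B \cos{\left(x \right)}}{3} - 2 C^{2} \sin{\left(x \right)} \cos{\left(x \right)} - \frac{C \sin{\left(x \right)}}{3}
This must equal f(x, y) identically; expanded, f = - 9 x e^{2 x y} + 9 x e^{x y} \sin{\left(x \right)} - 3 x e^{x y} \cos{\left(x \right)} + 18 y e^{2 x y} - 18 y e^{x y} \sin{\left(x \right)} + 6 y e^{x y} \cos{\left(x \right)} - y e^{x y} - 6 e^{x y} \sin{\left(x \right)} - 18 e^{x y} \cos{\left(x \right)} + 6 \sin^{2}{\left(x \right)} + 16 \sin{\left(x \right)} \cos{\left(x \right)} + \frac{\sin{\left(x \right)}}{3} - 6 \cos^{2}{\left(x \right)} + \cos{\left(x \right)}.
Matching coefficients of the independent functions:
  [x e^{2 x y}]:  - A^{2} = -9
  [y e^{x y}]:  \frac{A}{3} = -1
  [y e^{2 x y}]:  2 A^{2} = 18
  [e^{x y} \sin{\left(x \right)}]:  - 2 A C = -6
  [e^{x y} \cos{\left(x \right)}, y e^{x y} \sin{\left(x \right)}]:  2 A B = -18
  [\sin{\left(x \right)} \cos{\left(x \right)}]:  2 B^{2} - 2 C^{2} = 16
  [x e^{x y} \sin{\left(x \right)}]:  - A B = 9
  [x e^{x y} \cos{\left(x \right)}]:  - A C = -3
  [y e^{x y} \cos{\left(x \right)}]:  2 A C = 6
  [\sin{\left(x \right)}]:  - \frac{C}{3} = \frac{1}{3}
  [\sin^{2}{\left(x \right)}]:  - 2 B C = 6
  [\cos{\left(x \right)}]:  \frac{B}{3} = 1
  [\cos^{2}{\left(x \right)}]:  2 B C = -6
Solving: A = -3, B = 3, C = -1.
Check against the point condition:
  u(0, 0) = -4  ⟹  A + C = -4  ✓
Hence u(x, y) = - 3 e^{x y} + 3 \sin{\left(x \right)} - \cos{\left(x \right)}.

Answer: u(x, y) = - 3 e^{x y} + 3 \sin{\left(x \right)} - \cos{\left(x \right)}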